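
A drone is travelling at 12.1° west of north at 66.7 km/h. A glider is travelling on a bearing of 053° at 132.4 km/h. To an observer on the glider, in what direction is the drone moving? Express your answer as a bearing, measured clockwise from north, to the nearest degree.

Taking east as x and north as y: drone velocity = (-13.982, 65.218) km/h; glider velocity = (105.739, 79.680) km/h.
Velocity of drone relative to glider = (-13.982, 65.218) − (105.739, 79.680) = (-119.721, -14.462) km/h.
Bearing = atan2(-119.72, -14.46) = 263.11° clockwise from north.

263°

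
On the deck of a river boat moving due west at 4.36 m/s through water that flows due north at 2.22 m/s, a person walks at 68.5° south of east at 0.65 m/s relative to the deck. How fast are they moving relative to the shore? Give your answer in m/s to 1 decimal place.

4.4 m/s

In east/north components (m/s): person relative to river boat = (0.238, -0.605); river boat relative to water = (-4.360, 0.000); water relative to ground = (0.000, 2.220).
Sum = (-4.122, 1.615) m/s.
Speed = |(-4.122, 1.615)| = 4.427 m/s.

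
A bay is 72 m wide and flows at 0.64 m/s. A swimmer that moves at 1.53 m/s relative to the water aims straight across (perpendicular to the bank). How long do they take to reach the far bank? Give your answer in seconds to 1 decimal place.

The component of the swimmer's velocity perpendicular to the bank is 1.53 m/s.
Only the cross-stream component determines the crossing time; the current contributes nothing perpendicular to the bank.
Time = 72 / 1.530 = 47.059 s.

47.1 s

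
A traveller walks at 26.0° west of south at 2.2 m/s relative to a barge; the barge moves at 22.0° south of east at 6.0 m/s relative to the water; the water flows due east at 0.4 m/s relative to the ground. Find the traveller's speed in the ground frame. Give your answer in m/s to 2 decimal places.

In east/north components (m/s): traveller relative to barge = (-0.964, -1.977); barge relative to water = (5.563, -2.248); water relative to ground = (0.400, 0.000).
Sum = (4.999, -4.225) m/s.
Speed = |(4.999, -4.225)| = 6.545 m/s.

6.55 m/s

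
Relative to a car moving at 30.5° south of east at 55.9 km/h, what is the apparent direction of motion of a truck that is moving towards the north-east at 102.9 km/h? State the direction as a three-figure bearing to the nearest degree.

014°

Taking east as x and north as y: truck velocity = (72.761, 72.761) km/h; car velocity = (48.165, -28.371) km/h.
Velocity of truck relative to car = (72.761, 72.761) − (48.165, -28.371) = (24.596, 101.133) km/h.
Bearing = atan2(24.60, 101.13) = 13.67° clockwise from north.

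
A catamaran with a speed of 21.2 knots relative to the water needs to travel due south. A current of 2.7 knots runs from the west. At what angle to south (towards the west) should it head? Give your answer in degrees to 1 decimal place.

7.3°

The current pushes perpendicular to the desired track; the heading must have a component into the current equal to 2.7 knots: 21.2 sin θ = 2.7.
sin θ = 0.1274, so θ = 7.317°.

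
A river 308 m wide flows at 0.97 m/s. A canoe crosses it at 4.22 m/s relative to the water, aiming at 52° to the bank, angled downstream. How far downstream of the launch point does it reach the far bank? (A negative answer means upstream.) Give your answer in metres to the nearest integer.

Perpendicular speed = 3.325 m/s; crossing time = 308 / 3.325 = 92.620 s.
Net downstream speed = 3.568 m/s.
Drift = 3.568 × 92.620 = 330.478 m (downstream).

330 m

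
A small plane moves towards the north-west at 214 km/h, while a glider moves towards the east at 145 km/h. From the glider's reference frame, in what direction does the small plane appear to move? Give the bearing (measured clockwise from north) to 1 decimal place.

Taking east as x and north as y: small plane velocity = (-151.321, 151.321) km/h; glider velocity = (145.000, 0.000) km/h.
Velocity of small plane relative to glider = (-151.321, 151.321) − (145.000, 0.000) = (-296.321, 151.321) km/h.
Bearing = atan2(-296.32, 151.32) = 297.05° clockwise from north.

297.1°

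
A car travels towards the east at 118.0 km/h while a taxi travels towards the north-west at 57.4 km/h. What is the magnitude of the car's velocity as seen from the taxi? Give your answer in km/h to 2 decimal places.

Taking east as x and north as y: car velocity = (118.000, 0.000) km/h; taxi velocity = (-40.588, 40.588) km/h.
Velocity of car relative to taxi = (118.000, 0.000) − (-40.588, 40.588) = (158.588, -40.588) km/h.
Magnitude = |(158.588, -40.588)| = 163.699 km/h.

163.70 km/h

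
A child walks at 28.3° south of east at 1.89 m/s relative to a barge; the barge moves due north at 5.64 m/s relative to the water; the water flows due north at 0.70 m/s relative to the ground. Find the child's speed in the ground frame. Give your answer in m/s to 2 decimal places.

5.69 m/s

In east/north components (m/s): child relative to barge = (1.664, -0.896); barge relative to water = (0.000, 5.640); water relative to ground = (0.000, 0.700).
Sum = (1.664, 5.444) m/s.
Speed = |(1.664, 5.444)| = 5.693 m/s.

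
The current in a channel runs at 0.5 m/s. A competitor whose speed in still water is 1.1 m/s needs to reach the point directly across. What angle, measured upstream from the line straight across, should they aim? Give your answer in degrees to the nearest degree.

27°

To cancel the current, the upstream component of the competitor's velocity must equal the flow: 1.1 sin θ = 0.5.
sin θ = 0.5 / 1.1 = 0.4545.
θ = arcsin(0.4545) = 27.036°.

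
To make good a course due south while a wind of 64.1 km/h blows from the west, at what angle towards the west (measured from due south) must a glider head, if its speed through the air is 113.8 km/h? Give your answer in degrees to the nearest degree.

34°

The wind pushes perpendicular to the desired track; the heading must have a component into the wind equal to 64.1 km/h: 113.8 sin θ = 64.1.
sin θ = 0.5633, so θ = 34.282°.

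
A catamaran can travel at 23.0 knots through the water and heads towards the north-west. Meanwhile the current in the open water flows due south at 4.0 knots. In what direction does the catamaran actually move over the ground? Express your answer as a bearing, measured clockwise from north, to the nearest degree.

307°

Taking east as x and north as y: velocity relative to the water = (-16.263, 16.263) knots; the water relative to ground = (0.000, -4.000) knots.
Velocity relative to ground = (-16.263, 16.263) + (0.000, -4.000) = (-16.263, 12.263) knots.
Bearing = atan2(-16.26, 12.26) = 307.02° clockwise from north.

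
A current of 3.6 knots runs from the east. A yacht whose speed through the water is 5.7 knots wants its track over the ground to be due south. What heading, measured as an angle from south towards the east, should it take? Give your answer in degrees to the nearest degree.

The current pushes perpendicular to the desired track; the heading must have a component into the current equal to 3.6 knots: 5.7 sin θ = 3.6.
sin θ = 0.6316, so θ = 39.167°.

39°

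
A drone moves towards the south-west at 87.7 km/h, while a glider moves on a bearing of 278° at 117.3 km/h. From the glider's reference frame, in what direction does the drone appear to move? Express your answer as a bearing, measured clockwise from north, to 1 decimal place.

145.3°

Taking east as x and north as y: drone velocity = (-62.013, -62.013) km/h; glider velocity = (-116.158, 16.325) km/h.
Velocity of drone relative to glider = (-62.013, -62.013) − (-116.158, 16.325) = (54.145, -78.338) km/h.
Bearing = atan2(54.15, -78.34) = 145.35° clockwise from north.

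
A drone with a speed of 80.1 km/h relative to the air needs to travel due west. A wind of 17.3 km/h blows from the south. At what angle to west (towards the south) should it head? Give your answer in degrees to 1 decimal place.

The wind pushes perpendicular to the desired track; the heading must have a component into the wind equal to 17.3 km/h: 80.1 sin θ = 17.3.
sin θ = 0.2160, so θ = 12.473°.

12.5°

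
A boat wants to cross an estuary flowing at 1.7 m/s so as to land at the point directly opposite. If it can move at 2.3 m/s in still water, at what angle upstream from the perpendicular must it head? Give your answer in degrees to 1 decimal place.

To cancel the current, the upstream component of the boat's velocity must equal the flow: 2.3 sin θ = 1.7.
sin θ = 1.7 / 2.3 = 0.7391.
θ = arcsin(0.7391) = 47.657°.

47.7°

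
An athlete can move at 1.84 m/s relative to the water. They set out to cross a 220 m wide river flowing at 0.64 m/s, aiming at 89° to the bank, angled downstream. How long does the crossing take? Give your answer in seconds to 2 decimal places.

The component of the athlete's velocity perpendicular to the bank is 1.84 × sin 89° = 1.840 m/s.
The flow acts along the bank and has no component across it.
Time = 220 / 1.840 = 119.583 s.

119.58 s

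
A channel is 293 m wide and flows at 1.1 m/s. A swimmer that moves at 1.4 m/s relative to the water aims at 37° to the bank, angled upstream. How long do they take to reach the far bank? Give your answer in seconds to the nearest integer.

348 s

The component of the swimmer's velocity perpendicular to the bank is 1.4 × sin 37° = 0.843 m/s.
The flow acts along the bank and has no component across it.
Time = 293 / 0.843 = 347.758 s.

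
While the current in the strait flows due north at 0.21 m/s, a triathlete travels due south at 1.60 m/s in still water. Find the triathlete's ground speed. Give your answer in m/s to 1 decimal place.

Taking east as x and north as y: velocity relative to the water = (0.000, -1.600) m/s; the water relative to ground = (0.000, 0.210) m/s.
Velocity relative to ground = (0.000, -1.600) + (0.000, 0.210) = (0.000, -1.390) m/s.
Speed = |(0.000, -1.390)| = 1.390 m/s.

1.4 m/s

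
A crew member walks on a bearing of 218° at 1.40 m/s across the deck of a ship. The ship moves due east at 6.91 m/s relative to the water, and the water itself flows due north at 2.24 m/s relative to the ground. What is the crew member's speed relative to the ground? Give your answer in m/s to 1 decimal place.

6.2 m/s

In east/north components (m/s): crew member relative to ship = (-0.862, -1.103); ship relative to water = (6.910, 0.000); water relative to ground = (0.000, 2.240).
Sum = (6.048, 1.137) m/s.
Speed = |(6.048, 1.137)| = 6.154 m/s.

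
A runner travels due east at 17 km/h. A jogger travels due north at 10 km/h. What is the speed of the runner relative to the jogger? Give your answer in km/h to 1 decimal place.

19.7 km/h

Taking east as x and north as y: runner velocity = (17.000, 0.000) km/h; jogger velocity = (0.000, 10.000) km/h.
Velocity of runner relative to jogger = (17.000, 0.000) − (0.000, 10.000) = (17.000, -10.000) km/h.
Magnitude = |(17.000, -10.000)| = 19.723 km/h.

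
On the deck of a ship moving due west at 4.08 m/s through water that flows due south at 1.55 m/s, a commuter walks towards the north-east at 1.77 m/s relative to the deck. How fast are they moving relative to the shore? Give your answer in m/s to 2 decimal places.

2.84 m/s

In east/north components (m/s): commuter relative to ship = (1.252, 1.252); ship relative to water = (-4.080, 0.000); water relative to ground = (0.000, -1.550).
Sum = (-2.828, -0.298) m/s.
Speed = |(-2.828, -0.298)| = 2.844 m/s.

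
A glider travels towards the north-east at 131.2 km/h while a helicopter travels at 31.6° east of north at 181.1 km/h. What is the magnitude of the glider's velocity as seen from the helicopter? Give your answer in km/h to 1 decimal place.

Taking east as x and north as y: glider velocity = (92.772, 92.772) km/h; helicopter velocity = (94.894, 154.248) km/h.
Velocity of glider relative to helicopter = (92.772, 92.772) − (94.894, 154.248) = (-2.121, -61.475) km/h.
Magnitude = |(-2.121, -61.475)| = 61.512 km/h.

61.5 km/h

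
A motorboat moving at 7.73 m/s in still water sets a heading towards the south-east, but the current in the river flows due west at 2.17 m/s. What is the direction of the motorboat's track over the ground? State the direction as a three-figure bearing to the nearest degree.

149°

Taking east as x and north as y: velocity relative to the water = (5.466, -5.466) m/s; the water relative to ground = (-2.170, 0.000) m/s.
Velocity relative to ground = (5.466, -5.466) + (-2.170, 0.000) = (3.296, -5.466) m/s.
Bearing = atan2(3.30, -5.47) = 148.91° clockwise from north.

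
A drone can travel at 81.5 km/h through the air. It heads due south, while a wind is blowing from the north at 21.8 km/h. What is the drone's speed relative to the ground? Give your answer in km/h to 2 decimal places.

103.30 km/h

Taking east as x and north as y: velocity relative to the air = (0.000, -81.500) km/h; the air relative to ground = (0.000, -21.800) km/h.
Velocity relative to ground = (0.000, -81.500) + (0.000, -21.800) = (0.000, -103.300) km/h.
Speed = |(0.000, -103.300)| = 103.300 km/h.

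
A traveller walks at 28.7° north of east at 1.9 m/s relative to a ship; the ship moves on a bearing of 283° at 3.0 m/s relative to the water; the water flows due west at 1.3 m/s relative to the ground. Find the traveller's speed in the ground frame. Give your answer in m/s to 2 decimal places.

In east/north components (m/s): traveller relative to ship = (1.667, 0.912); ship relative to water = (-2.923, 0.675); water relative to ground = (-1.300, 0.000).
Sum = (-2.557, 1.587) m/s.
Speed = |(-2.557, 1.587)| = 3.009 m/s.

3.01 m/s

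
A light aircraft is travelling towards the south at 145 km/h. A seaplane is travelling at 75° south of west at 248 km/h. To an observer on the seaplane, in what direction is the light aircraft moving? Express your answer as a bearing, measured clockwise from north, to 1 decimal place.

Taking east as x and north as y: light aircraft velocity = (0.000, -145.000) km/h; seaplane velocity = (-64.187, -239.550) km/h.
Velocity of light aircraft relative to seaplane = (0.000, -145.000) − (-64.187, -239.550) = (64.187, 94.550) km/h.
Bearing = atan2(64.19, 94.55) = 34.17° clockwise from north.

034.2°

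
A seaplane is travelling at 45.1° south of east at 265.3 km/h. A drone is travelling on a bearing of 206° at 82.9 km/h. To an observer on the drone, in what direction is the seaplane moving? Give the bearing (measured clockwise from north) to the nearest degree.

Taking east as x and north as y: seaplane velocity = (187.268, -187.923) km/h; drone velocity = (-36.341, -74.510) km/h.
Velocity of seaplane relative to drone = (187.268, -187.923) − (-36.341, -74.510) = (223.609, -113.413) km/h.
Bearing = atan2(223.61, -113.41) = 116.89° clockwise from north.

117°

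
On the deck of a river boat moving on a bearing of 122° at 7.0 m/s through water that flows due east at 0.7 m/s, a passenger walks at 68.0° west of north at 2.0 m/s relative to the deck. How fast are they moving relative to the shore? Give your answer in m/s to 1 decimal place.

In east/north components (m/s): passenger relative to river boat = (-1.854, 0.749); river boat relative to water = (5.936, -3.709); water relative to ground = (0.700, 0.000).
Sum = (4.782, -2.960) m/s.
Speed = |(4.782, -2.960)| = 5.624 m/s.

5.6 m/s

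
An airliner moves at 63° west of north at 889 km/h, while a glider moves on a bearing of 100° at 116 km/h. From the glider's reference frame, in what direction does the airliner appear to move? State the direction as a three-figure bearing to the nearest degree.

Taking east as x and north as y: airliner velocity = (-792.105, 403.598) km/h; glider velocity = (114.238, -20.143) km/h.
Velocity of airliner relative to glider = (-792.105, 403.598) − (114.238, -20.143) = (-906.342, 423.741) km/h.
Bearing = atan2(-906.34, 423.74) = 295.06° clockwise from north.

295°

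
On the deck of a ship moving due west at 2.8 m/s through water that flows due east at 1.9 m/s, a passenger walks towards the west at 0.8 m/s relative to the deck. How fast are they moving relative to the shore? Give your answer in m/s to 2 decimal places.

In east/north components (m/s): passenger relative to ship = (-0.800, 0.000); ship relative to water = (-2.800, 0.000); water relative to ground = (1.900, 0.000).
Sum = (-1.700, 0.000) m/s.
Speed = |(-1.700, 0.000)| = 1.700 m/s.

1.70 m/s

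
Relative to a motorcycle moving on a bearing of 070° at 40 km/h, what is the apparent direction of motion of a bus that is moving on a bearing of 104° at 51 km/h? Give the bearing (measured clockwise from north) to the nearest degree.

Taking east as x and north as y: bus velocity = (49.485, -12.338) km/h; motorcycle velocity = (37.588, 13.681) km/h.
Velocity of bus relative to motorcycle = (49.485, -12.338) − (37.588, 13.681) = (11.897, -26.019) km/h.
Bearing = atan2(11.90, -26.02) = 155.43° clockwise from north.

155°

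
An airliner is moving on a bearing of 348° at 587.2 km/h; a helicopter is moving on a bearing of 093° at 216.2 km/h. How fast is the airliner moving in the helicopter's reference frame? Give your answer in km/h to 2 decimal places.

Taking east as x and north as y: airliner velocity = (-122.086, 574.368) km/h; helicopter velocity = (215.904, -11.315) km/h.
Velocity of airliner relative to helicopter = (-122.086, 574.368) − (215.904, -11.315) = (-337.989, 585.683) km/h.
Magnitude = |(-337.989, 585.683)| = 676.211 km/h.

676.21 km/h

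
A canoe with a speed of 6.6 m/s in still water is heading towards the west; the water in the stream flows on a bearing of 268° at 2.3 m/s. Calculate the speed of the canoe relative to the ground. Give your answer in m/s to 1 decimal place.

Taking east as x and north as y: velocity relative to the water = (-6.600, 0.000) m/s; the water relative to ground = (-2.299, -0.080) m/s.
Velocity relative to ground = (-6.600, 0.000) + (-2.299, -0.080) = (-8.899, -0.080) m/s.
Speed = |(-8.899, -0.080)| = 8.899 m/s.

8.9 m/s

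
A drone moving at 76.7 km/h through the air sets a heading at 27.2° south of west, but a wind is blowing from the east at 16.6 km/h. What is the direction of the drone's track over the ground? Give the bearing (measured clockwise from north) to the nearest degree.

Taking east as x and north as y: velocity relative to the air = (-68.218, -35.059) km/h; the air relative to ground = (-16.600, 0.000) km/h.
Velocity relative to ground = (-68.218, -35.059) + (-16.600, 0.000) = (-84.818, -35.059) km/h.
Bearing = atan2(-84.82, -35.06) = 247.54° clockwise from north.

248°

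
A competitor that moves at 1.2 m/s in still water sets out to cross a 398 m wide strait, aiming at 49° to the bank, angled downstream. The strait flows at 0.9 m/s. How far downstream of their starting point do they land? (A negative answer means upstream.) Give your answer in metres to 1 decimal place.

741.5 m

Perpendicular speed = 0.906 m/s; crossing time = 398 / 0.906 = 439.463 s.
Net downstream speed = 1.687 m/s.
Drift = 1.687 × 439.463 = 741.493 m (downstream).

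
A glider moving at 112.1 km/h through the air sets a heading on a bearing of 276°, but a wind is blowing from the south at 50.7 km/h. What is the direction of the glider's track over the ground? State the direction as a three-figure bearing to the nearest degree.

299°

Taking east as x and north as y: velocity relative to the air = (-111.486, 11.718) km/h; the air relative to ground = (0.000, 50.700) km/h.
Velocity relative to ground = (-111.486, 11.718) + (0.000, 50.700) = (-111.486, 62.418) km/h.
Bearing = atan2(-111.49, 62.42) = 299.24° clockwise from north.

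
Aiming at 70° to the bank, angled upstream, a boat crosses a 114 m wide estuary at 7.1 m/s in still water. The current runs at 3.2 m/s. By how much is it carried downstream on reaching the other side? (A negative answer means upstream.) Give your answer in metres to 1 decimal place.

13.2 m

Perpendicular speed = 6.672 m/s; crossing time = 114 / 6.672 = 17.087 s.
Net downstream speed = 0.772 m/s.
Drift = 0.772 × 17.087 = 13.185 m (downstream).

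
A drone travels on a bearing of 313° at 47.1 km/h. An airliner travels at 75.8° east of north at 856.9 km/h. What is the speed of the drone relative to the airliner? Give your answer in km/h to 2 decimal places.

Taking east as x and north as y: drone velocity = (-34.447, 32.122) km/h; airliner velocity = (830.718, 210.204) km/h.
Velocity of drone relative to airliner = (-34.447, 32.122) − (830.718, 210.204) = (-865.164, -178.082) km/h.
Magnitude = |(-865.164, -178.082)| = 883.302 km/h.

883.30 km/h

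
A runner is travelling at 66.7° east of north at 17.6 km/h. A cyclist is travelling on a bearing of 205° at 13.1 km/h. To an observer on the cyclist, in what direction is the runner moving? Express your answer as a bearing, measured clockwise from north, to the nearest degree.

Taking east as x and north as y: runner velocity = (16.165, 6.962) km/h; cyclist velocity = (-5.536, -11.873) km/h.
Velocity of runner relative to cyclist = (16.165, 6.962) − (-5.536, -11.873) = (21.701, 18.834) km/h.
Bearing = atan2(21.70, 18.83) = 49.05° clockwise from north.

049°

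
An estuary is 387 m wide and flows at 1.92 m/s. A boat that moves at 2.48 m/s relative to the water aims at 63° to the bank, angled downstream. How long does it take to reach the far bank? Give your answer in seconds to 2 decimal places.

The component of the boat's velocity perpendicular to the bank is 2.48 × sin 63° = 2.210 m/s.
Only the cross-stream component determines the crossing time; the current contributes nothing perpendicular to the bank.
Time = 387 / 2.210 = 175.137 s.

175.14 s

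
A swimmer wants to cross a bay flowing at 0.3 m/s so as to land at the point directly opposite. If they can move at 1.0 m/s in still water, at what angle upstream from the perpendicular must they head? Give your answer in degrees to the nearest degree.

To cancel the current, the upstream component of the swimmer's velocity must equal the flow: 1.0 sin θ = 0.3.
sin θ = 0.3 / 1.0 = 0.3000.
θ = arcsin(0.3000) = 17.458°.

17°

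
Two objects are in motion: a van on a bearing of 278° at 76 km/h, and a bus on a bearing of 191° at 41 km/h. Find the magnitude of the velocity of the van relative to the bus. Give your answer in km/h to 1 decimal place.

84.4 km/h

Taking east as x and north as y: van velocity = (-75.260, 10.577) km/h; bus velocity = (-7.823, -40.247) km/h.
Velocity of van relative to bus = (-75.260, 10.577) − (-7.823, -40.247) = (-67.437, 50.824) km/h.
Magnitude = |(-67.437, 50.824)| = 84.444 km/h.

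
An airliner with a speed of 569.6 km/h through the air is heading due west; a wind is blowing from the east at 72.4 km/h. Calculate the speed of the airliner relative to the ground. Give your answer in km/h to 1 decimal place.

Taking east as x and north as y: velocity relative to the air = (-569.600, 0.000) km/h; the air relative to ground = (-72.400, 0.000) km/h.
Velocity relative to ground = (-569.600, 0.000) + (-72.400, 0.000) = (-642.000, 0.000) km/h.
Speed = |(-642.000, 0.000)| = 642.000 km/h.

642.0 km/h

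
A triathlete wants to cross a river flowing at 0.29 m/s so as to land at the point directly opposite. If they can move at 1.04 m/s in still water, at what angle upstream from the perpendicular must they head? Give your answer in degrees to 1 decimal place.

16.2°

To cancel the current, the upstream component of the triathlete's velocity must equal the flow: 1.04 sin θ = 0.29.
sin θ = 0.29 / 1.04 = 0.2788.
θ = arcsin(0.2788) = 16.191°.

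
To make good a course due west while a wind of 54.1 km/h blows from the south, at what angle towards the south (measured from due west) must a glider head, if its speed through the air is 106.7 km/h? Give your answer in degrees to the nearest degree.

The wind pushes perpendicular to the desired track; the heading must have a component into the wind equal to 54.1 km/h: 106.7 sin θ = 54.1.
sin θ = 0.5070, so θ = 30.466°.

30°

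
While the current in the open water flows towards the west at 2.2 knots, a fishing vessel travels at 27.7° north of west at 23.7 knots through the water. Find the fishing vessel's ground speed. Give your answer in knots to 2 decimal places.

Taking east as x and north as y: velocity relative to the water = (-20.984, 11.017) knots; the water relative to ground = (-2.200, 0.000) knots.
Velocity relative to ground = (-20.984, 11.017) + (-2.200, 0.000) = (-23.184, 11.017) knots.
Speed = |(-23.184, 11.017)| = 25.668 knots.

25.67 knots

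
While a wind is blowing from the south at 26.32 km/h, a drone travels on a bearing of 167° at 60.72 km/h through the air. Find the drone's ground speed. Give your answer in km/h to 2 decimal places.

Taking east as x and north as y: velocity relative to the air = (13.659, -59.164) km/h; the air relative to ground = (0.000, 26.320) km/h.
Velocity relative to ground = (13.659, -59.164) + (0.000, 26.320) = (13.659, -32.844) km/h.
Speed = |(13.659, -32.844)| = 35.571 km/h.

35.57 km/h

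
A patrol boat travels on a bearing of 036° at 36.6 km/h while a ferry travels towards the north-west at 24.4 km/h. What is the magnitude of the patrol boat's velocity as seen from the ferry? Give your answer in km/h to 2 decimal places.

40.69 km/h

Taking east as x and north as y: patrol boat velocity = (21.513, 29.610) km/h; ferry velocity = (-17.253, 17.253) km/h.
Velocity of patrol boat relative to ferry = (21.513, 29.610) − (-17.253, 17.253) = (38.766, 12.357) km/h.
Magnitude = |(38.766, 12.357)| = 40.688 km/h.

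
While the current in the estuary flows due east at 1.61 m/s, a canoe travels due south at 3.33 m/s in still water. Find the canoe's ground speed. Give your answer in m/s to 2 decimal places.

3.70 m/s

Taking east as x and north as y: velocity relative to the water = (0.000, -3.330) m/s; the water relative to ground = (1.610, 0.000) m/s.
Velocity relative to ground = (0.000, -3.330) + (1.610, 0.000) = (1.610, -3.330) m/s.
Speed = |(1.610, -3.330)| = 3.699 m/s.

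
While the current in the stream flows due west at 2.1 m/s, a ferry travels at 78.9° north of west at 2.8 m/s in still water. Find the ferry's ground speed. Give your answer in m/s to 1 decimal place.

Taking east as x and north as y: velocity relative to the water = (-0.539, 2.748) m/s; the water relative to ground = (-2.100, 0.000) m/s.
Velocity relative to ground = (-0.539, 2.748) + (-2.100, 0.000) = (-2.639, 2.748) m/s.
Speed = |(-2.639, 2.748)| = 3.810 m/s.

3.8 m/s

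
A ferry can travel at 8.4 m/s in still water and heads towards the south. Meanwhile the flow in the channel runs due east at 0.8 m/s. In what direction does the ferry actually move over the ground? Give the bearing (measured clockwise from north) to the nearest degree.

175°

Taking east as x and north as y: velocity relative to the water = (0.000, -8.400) m/s; the water relative to ground = (0.800, 0.000) m/s.
Velocity relative to ground = (0.000, -8.400) + (0.800, 0.000) = (0.800, -8.400) m/s.
Bearing = atan2(0.80, -8.40) = 174.56° clockwise from north.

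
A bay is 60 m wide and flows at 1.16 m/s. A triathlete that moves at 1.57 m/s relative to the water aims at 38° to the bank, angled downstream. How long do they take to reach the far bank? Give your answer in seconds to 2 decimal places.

62.07 s

The component of the triathlete's velocity perpendicular to the bank is 1.57 × sin 38° = 0.967 m/s.
The current is parallel to the bank, so it does not affect the crossing time.
Time = 60 / 0.967 = 62.074 s.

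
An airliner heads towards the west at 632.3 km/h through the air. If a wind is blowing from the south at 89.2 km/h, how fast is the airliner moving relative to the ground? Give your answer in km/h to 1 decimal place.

638.6 km/h

Taking east as x and north as y: velocity relative to the air = (-632.300, 0.000) km/h; the air relative to ground = (0.000, 89.200) km/h.
Velocity relative to ground = (-632.300, 0.000) + (0.000, 89.200) = (-632.300, 89.200) km/h.
Speed = |(-632.300, 89.200)| = 638.561 km/h.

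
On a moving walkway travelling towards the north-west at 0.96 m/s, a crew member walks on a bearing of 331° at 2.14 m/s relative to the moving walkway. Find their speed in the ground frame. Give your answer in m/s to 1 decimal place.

Taking east as x and north as y: moving walkway velocity = (-0.679, 0.679) m/s; crew member velocity relative to moving walkway = (-1.037, 1.872) m/s.
Velocity relative to ground = (-0.679, 0.679) + (-1.037, 1.872) = (-1.716, 2.551) m/s.
Speed = |(-1.716, 2.551)| = 3.074 m/s.

3.1 m/s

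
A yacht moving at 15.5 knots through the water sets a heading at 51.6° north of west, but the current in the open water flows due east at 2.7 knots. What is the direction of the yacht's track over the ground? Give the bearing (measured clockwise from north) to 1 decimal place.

Taking east as x and north as y: velocity relative to the water = (-9.628, 12.147) knots; the water relative to ground = (2.700, 0.000) knots.
Velocity relative to ground = (-9.628, 12.147) + (2.700, 0.000) = (-6.928, 12.147) knots.
Bearing = atan2(-6.93, 12.15) = 330.30° clockwise from north.

330.3°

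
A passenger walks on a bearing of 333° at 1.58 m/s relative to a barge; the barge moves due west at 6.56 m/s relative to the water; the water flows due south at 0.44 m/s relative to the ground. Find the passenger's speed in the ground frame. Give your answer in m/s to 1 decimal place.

In east/north components (m/s): passenger relative to barge = (-0.717, 1.408); barge relative to water = (-6.560, 0.000); water relative to ground = (0.000, -0.440).
Sum = (-7.277, 0.968) m/s.
Speed = |(-7.277, 0.968)| = 7.341 m/s.

7.3 m/s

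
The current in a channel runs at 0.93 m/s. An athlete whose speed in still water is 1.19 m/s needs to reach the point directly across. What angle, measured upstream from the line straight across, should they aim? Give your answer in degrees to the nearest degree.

To cancel the current, the upstream component of the athlete's velocity must equal the flow: 1.19 sin θ = 0.93.
sin θ = 0.93 / 1.19 = 0.7815.
θ = arcsin(0.7815) = 51.399°.

51°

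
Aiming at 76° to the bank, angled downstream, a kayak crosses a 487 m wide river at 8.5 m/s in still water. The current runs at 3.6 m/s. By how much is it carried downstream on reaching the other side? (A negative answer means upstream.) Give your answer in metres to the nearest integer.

334 m

Perpendicular speed = 8.248 m/s; crossing time = 487 / 8.248 = 59.048 s.
Net downstream speed = 5.656 m/s.
Drift = 5.656 × 59.048 = 333.996 m (downstream).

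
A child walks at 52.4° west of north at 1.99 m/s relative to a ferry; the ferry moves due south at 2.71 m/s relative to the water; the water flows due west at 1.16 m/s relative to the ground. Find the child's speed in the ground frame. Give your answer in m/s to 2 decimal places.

In east/north components (m/s): child relative to ferry = (-1.577, 1.214); ferry relative to water = (0.000, -2.710); water relative to ground = (-1.160, 0.000).
Sum = (-2.737, -1.496) m/s.
Speed = |(-2.737, -1.496)| = 3.119 m/s.

3.12 m/s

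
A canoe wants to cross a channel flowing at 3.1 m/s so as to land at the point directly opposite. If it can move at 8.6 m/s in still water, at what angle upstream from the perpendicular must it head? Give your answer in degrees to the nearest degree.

To cancel the current, the upstream component of the canoe's velocity must equal the flow: 8.6 sin θ = 3.1.
sin θ = 3.1 / 8.6 = 0.3605.
θ = arcsin(0.3605) = 21.129°.

21°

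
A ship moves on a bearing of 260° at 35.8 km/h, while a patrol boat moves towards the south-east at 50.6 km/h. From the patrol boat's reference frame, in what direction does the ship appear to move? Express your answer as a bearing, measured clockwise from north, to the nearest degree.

Taking east as x and north as y: ship velocity = (-35.256, -6.217) km/h; patrol boat velocity = (35.780, -35.780) km/h.
Velocity of ship relative to patrol boat = (-35.256, -6.217) − (35.780, -35.780) = (-71.036, 29.563) km/h.
Bearing = atan2(-71.04, 29.56) = 292.60° clockwise from north.

293°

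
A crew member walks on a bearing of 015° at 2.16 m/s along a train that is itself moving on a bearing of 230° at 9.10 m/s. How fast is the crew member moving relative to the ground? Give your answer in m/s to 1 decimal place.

7.4 m/s

Taking east as x and north as y: train velocity = (-6.971, -5.849) m/s; crew member velocity relative to train = (0.559, 2.086) m/s.
Velocity relative to ground = (-6.971, -5.849) + (0.559, 2.086) = (-6.412, -3.763) m/s.
Speed = |(-6.412, -3.763)| = 7.435 m/s.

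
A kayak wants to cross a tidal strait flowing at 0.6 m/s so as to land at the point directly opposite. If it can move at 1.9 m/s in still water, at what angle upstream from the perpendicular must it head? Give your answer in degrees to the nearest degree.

18°

To cancel the current, the upstream component of the kayak's velocity must equal the flow: 1.9 sin θ = 0.6.
sin θ = 0.6 / 1.9 = 0.3158.
θ = arcsin(0.3158) = 18.408°.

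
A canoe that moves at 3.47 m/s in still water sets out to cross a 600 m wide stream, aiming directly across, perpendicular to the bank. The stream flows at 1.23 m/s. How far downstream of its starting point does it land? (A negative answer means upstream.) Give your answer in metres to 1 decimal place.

Perpendicular speed = 3.470 m/s; crossing time = 600 / 3.470 = 172.911 s.
Net downstream speed = 1.230 m/s.
Drift = 1.230 × 172.911 = 212.680 m (downstream).

212.7 m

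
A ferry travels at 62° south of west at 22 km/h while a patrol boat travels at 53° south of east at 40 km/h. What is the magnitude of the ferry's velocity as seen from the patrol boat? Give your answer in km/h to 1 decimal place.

36.6 km/h

Taking east as x and north as y: ferry velocity = (-10.328, -19.425) km/h; patrol boat velocity = (24.073, -31.945) km/h.
Velocity of ferry relative to patrol boat = (-10.328, -19.425) − (24.073, -31.945) = (-34.401, 12.521) km/h.
Magnitude = |(-34.401, 12.521)| = 36.609 km/h.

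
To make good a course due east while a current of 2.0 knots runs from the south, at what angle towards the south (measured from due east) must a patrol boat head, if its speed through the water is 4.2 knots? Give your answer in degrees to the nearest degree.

28°

The current pushes perpendicular to the desired track; the heading must have a component into the current equal to 2.0 knots: 4.2 sin θ = 2.0.
sin θ = 0.4762, so θ = 28.437°.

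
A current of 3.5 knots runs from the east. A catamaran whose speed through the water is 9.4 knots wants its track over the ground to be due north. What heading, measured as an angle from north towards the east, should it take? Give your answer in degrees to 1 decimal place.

21.9°

The current pushes perpendicular to the desired track; the heading must have a component into the current equal to 3.5 knots: 9.4 sin θ = 3.5.
sin θ = 0.3723, so θ = 21.860°.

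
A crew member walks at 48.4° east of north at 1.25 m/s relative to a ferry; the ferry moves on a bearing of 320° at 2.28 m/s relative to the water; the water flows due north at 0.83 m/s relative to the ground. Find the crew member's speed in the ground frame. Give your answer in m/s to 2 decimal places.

In east/north components (m/s): crew member relative to ferry = (0.935, 0.830); ferry relative to water = (-1.466, 1.747); water relative to ground = (0.000, 0.830).
Sum = (-0.531, 3.406) m/s.
Speed = |(-0.531, 3.406)| = 3.448 m/s.

3.45 m/s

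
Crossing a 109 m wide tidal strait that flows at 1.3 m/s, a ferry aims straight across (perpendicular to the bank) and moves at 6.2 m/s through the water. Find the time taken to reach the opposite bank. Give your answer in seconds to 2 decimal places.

17.58 s

The component of the ferry's velocity perpendicular to the bank is 6.2 m/s.
The current is parallel to the bank, so it does not affect the crossing time.
Time = 109 / 6.200 = 17.581 s.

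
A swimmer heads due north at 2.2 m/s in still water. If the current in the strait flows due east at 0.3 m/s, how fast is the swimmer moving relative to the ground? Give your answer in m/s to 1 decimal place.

Taking east as x and north as y: velocity relative to the water = (0.000, 2.200) m/s; the water relative to ground = (0.300, 0.000) m/s.
Velocity relative to ground = (0.000, 2.200) + (0.300, 0.000) = (0.300, 2.200) m/s.
Speed = |(0.300, 2.200)| = 2.220 m/s.

2.2 m/s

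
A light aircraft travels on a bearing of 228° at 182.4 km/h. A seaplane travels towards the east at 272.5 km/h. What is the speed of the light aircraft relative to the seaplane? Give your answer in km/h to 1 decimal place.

425.9 km/h

Taking east as x and north as y: light aircraft velocity = (-135.550, -122.049) km/h; seaplane velocity = (272.500, 0.000) km/h.
Velocity of light aircraft relative to seaplane = (-135.550, -122.049) − (272.500, 0.000) = (-408.050, -122.049) km/h.
Magnitude = |(-408.050, -122.049)| = 425.911 km/h.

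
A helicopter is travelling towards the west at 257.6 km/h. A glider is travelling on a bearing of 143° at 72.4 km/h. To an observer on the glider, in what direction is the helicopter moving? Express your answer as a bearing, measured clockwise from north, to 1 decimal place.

Taking east as x and north as y: helicopter velocity = (-257.600, 0.000) km/h; glider velocity = (43.571, -57.821) km/h.
Velocity of helicopter relative to glider = (-257.600, 0.000) − (43.571, -57.821) = (-301.171, 57.821) km/h.
Bearing = atan2(-301.17, 57.82) = 280.87° clockwise from north.

280.9°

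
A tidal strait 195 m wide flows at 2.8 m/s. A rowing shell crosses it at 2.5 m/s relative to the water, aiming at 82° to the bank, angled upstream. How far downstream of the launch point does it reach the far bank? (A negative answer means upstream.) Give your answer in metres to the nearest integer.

193 m

Perpendicular speed = 2.476 m/s; crossing time = 195 / 2.476 = 78.767 s.
Net downstream speed = 2.452 m/s.
Drift = 2.452 × 78.767 = 193.141 m (downstream).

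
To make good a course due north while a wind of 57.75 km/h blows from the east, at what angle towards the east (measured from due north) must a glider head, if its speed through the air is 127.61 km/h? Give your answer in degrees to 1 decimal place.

26.9°

The wind pushes perpendicular to the desired track; the heading must have a component into the wind equal to 57.75 km/h: 127.61 sin θ = 57.75.
sin θ = 0.4526, so θ = 26.907°.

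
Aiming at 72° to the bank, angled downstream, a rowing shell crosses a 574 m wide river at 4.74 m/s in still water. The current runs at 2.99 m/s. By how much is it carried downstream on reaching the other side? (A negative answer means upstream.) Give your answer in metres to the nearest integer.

567 m

Perpendicular speed = 4.508 m/s; crossing time = 574 / 4.508 = 127.329 s.
Net downstream speed = 4.455 m/s.
Drift = 4.455 × 127.329 = 567.218 m (downstream).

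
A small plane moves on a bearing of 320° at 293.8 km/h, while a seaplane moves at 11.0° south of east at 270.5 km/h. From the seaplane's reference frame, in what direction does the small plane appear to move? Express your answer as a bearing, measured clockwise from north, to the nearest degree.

Taking east as x and north as y: small plane velocity = (-188.851, 225.064) km/h; seaplane velocity = (265.530, -51.614) km/h.
Velocity of small plane relative to seaplane = (-188.851, 225.064) − (265.530, -51.614) = (-454.381, 276.678) km/h.
Bearing = atan2(-454.38, 276.68) = 301.34° clockwise from north.

301°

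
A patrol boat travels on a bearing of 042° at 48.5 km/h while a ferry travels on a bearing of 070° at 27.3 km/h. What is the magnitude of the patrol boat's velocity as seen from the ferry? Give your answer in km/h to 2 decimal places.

Taking east as x and north as y: patrol boat velocity = (32.453, 36.043) km/h; ferry velocity = (25.654, 9.337) km/h.
Velocity of patrol boat relative to ferry = (32.453, 36.043) − (25.654, 9.337) = (6.799, 26.705) km/h.
Magnitude = |(6.799, 26.705)| = 27.557 km/h.

27.56 km/h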